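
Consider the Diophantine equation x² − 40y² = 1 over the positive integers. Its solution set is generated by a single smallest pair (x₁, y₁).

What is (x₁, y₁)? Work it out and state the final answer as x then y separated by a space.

19 3

d=40: √d = [6; 3,12] (ℓ=2, even), read p_1/q_1
step 0: (6, 1)  from 6·(1,0) + (0,1)
step 1: (19, 3)  from 3·(6,1) + (1,0)
→ (19, 3).  Check: 19²=361, 40·3²=360, difference 1.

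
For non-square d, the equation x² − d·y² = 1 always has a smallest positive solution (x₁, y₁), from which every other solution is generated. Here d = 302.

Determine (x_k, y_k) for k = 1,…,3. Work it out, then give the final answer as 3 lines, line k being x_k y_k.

4276623 246092
36579008568257 2104885414632
312869258720405635599 18003602753159249380

d=302: √d = [17; 2,1,1,1,4,…,1,2,34] (ℓ=16, even), read p_15/q_15
step 0: (17, 1)  from 17·(1,0) + (0,1)
step 1: (35, 2)  from 2·(17,1) + (1,0)
step 2: (52, 3)  from 1·(35,2) + (17,1)
step 3: (87, 5)  from 1·(52,3) + (35,2)
step 4: (139, 8)  from 1·(87,5) + (52,3)
step 5: (643, 37)  from 4·(139,8) + (87,5)
step 6: (1425, 82)  from 2·(643,37) + (139,8)
step 7: (2068, 119)  from 1·(1425,82) + (643,37)
step 8: (34513, 1986)  from 16·(2068,119) + (1425,82)
step 9: (36581, 2105)  from 1·(34513,1986) + (2068,119)
…
step 12: (574956, 33085)  from 1·(467281,26889) + (107675,6196)
step 13: (1042237, 59974)  from 1·(574956,33085) + (467281,26889)
step 14: (1617193, 93059)  from 1·(1042237,59974) + (574956,33085)
step 15: (4276623, 246092)  from 2·(1617193,93059) + (1042237,59974)
(x₁, y₁) = (4276623, 246092);  4276623² − 302·246092² = 1 ✓
n=2: (4276623,246092)∘(4276623,246092) = (4276623·4276623+302·246092·246092, 4276623·246092+246092·4276623) = (36579008568257,2104885414632)
n=3: (36579008568257,2104885414632)∘(4276623,246092) = (4276623·36579008568257+302·246092·2104885414632, 4276623·2104885414632+246092·36579008568257) = (312869258720405635599,18003602753159249380)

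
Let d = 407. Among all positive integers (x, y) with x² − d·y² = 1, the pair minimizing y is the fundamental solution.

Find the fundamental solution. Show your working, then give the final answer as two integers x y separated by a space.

2663 132

[20; 5,1,2,1,5,40] for √407; ℓ=6 ⇒ convergent index 5
i=0: a=20 ⇒ p=20, q=1
i=1: a=5 ⇒ p=101, q=5
i=2: a=1 ⇒ p=121, q=6
…
i=4: a=1 ⇒ p=464, q=23
i=5: a=5 ⇒ p=2663, q=132
→ (2663, 132).  Check: 2663²=7091569, 407·132²=7091568, difference 1.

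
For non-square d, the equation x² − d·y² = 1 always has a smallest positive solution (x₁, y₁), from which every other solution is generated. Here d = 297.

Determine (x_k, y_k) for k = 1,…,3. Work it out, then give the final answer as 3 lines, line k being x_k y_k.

√297 = [17; 4,3,1,1,2,1,1,3,4,34, …], period ℓ=10 (even) → k=9
i=0: a=17 ⇒ p=17, q=1
i=1: a=4 ⇒ p=69, q=4
i=2: a=3 ⇒ p=224, q=13
i=3: a=1 ⇒ p=293, q=17
i=4: a=1 ⇒ p=517, q=30
i=5: a=2 ⇒ p=1327, q=77
…
i=8: a=3 ⇒ p=11357, q=659
i=9: a=4 ⇒ p=48599, q=2820
(x₁, y₁) = (48599, 2820);  48599² − 297·2820² = 1 ✓
(x_2, y_2) = (48599·48599 + 297·2820·2820, 48599·2820 + 2820·48599) = (4723725601, 274098360)
(x_3, y_3) = (48599·4723725601 + 297·2820·274098360, 48599·274098360 + 2820·4723725601) = (459136680917399, 26641812392460)

48599 2820
4723725601 274098360
459136680917399 26641812392460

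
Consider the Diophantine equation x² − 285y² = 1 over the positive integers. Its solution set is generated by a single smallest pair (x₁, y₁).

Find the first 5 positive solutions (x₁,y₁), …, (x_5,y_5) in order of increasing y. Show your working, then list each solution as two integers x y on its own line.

2431 144
11819521 700128
57466508671 3404022192
279402153338881 16550355197376
1358453212067130751 80467823565619920

d=285: √d = [16; 1,7,2,7,1,32] (ℓ=6, even), read p_5/q_5
a_0=16:  p_0=16·1+0=16,  q_0=16·0+1=1
a_1=1:  p_1=1·16+1=17,  q_1=1·1+0=1
…
a_4=7:  p_4=7·287+135=2144,  q_4=7·17+8=127
a_5=1:  p_5=1·2144+287=2431,  q_5=1·127+17=144
fundamental: x₁=2431, y₁=144  (since 5909761 − 285·20736 = 1)
k=2:  x_2 = 2431·2431+285·144·144 = 11819521,  y_2 = 2431·144+144·2431 = 700128
k=3:  x_3 = 2431·11819521+285·144·700128 = 57466508671,  y_3 = 2431·700128+144·11819521 = 3404022192
k=4:  x_4 = 2431·57466508671+285·144·3404022192 = 279402153338881,  y_4 = 2431·3404022192+144·57466508671 = 16550355197376
k=5:  x_5 = 2431·279402153338881+285·144·16550355197376 = 1358453212067130751,  y_5 = 2431·16550355197376+144·279402153338881 = 80467823565619920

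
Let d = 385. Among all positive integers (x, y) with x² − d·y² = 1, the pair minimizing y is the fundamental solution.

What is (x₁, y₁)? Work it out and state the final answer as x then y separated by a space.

95831 4884

√385 = [19; 1,1,1,1,1,…,1,1,38, …], period ℓ=16 (even) → k=15
i=0: a=19 ⇒ p=19, q=1
i=1: a=1 ⇒ p=20, q=1
i=2: a=1 ⇒ p=39, q=2
i=3: a=1 ⇒ p=59, q=3
…
i=6: a=3 ⇒ p=569, q=29
…
i=8: a=2 ⇒ p=2021, q=103
i=9: a=1 ⇒ p=2747, q=140
…
i=11: a=1 ⇒ p=13009, q=663
…
i=14: a=1 ⇒ p=59551, q=3035
i=15: a=1 ⇒ p=95831, q=4884
(x₁, y₁) = (95831, 4884);  95831² − 385·4884² = 1 ✓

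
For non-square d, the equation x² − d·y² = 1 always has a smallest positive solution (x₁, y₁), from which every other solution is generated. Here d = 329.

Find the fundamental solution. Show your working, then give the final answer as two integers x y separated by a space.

2376415 131016

√329 = [18; 7,4,2,1,1,4,1,1,2,4,7,36, …], period ℓ=12 (even) → k=11
step 0: (18, 1)  from 18·(1,0) + (0,1)
step 1: (127, 7)  from 7·(18,1) + (1,0)
…
step 4: (1705, 94)  from 1·(1179,65) + (526,29)
step 5: (2884, 159)  from 1·(1705,94) + (1179,65)
step 6: (13241, 730)  from 4·(2884,159) + (1705,94)
step 7: (16125, 889)  from 1·(13241,730) + (2884,159)
…
step 9: (74857, 4127)  from 2·(29366,1619) + (16125,889)
step 10: (328794, 18127)  from 4·(74857,4127) + (29366,1619)
step 11: (2376415, 131016)  from 7·(328794,18127) + (74857,4127)
(x₁, y₁) = (2376415, 131016);  2376415² − 329·131016² = 1 ✓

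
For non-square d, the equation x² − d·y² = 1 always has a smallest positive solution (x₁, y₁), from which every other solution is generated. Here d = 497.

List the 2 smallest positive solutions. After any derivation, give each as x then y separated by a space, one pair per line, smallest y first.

[22; 3,2,2,5,6,5,2,2,3,44] for √497; ℓ=10 ⇒ convergent index 9
i=0: a=22 ⇒ p=22, q=1
i=1: a=3 ⇒ p=67, q=3
…
i=8: a=2 ⇒ p=352750, q=15823
i=9: a=3 ⇒ p=1201887, q=53912
→ (1201887, 53912).  Check: 1201887²=1444532360769, 497·53912²=1444532360768, difference 1.
n=2: (1201887,53912)∘(1201887,53912) = (1201887·1201887+497·53912·53912, 1201887·53912+53912·1201887) = (2889064721537,129592263888)

1201887 53912
2889064721537 129592263888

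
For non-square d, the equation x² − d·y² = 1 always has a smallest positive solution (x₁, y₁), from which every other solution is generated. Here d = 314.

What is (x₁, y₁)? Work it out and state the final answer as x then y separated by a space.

392499 22150

√314 = [17; 1,2,1,1,2,1,34, …], period ℓ=7 (odd) → k=13
k=0  a_k=17  p_k/q_k = 17/1
…
k=2  a_k=2  p_k/q_k = 53/3
…
k=12  a_k=2  p_k/q_k = 282617/15949
k=13  a_k=1  p_k/q_k = 392499/22150
(x₁, y₁) = (392499, 22150);  392499² − 314·22150² = 1 ✓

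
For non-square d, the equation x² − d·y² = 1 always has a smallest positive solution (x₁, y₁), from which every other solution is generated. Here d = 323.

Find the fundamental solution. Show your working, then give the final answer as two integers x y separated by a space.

18 1

[17; 1,34] for √323; ℓ=2 ⇒ convergent index 1
i=0: a=17 ⇒ p=17, q=1
i=1: a=1 ⇒ p=18, q=1
fundamental: x₁=18, y₁=1  (since 324 − 323·1 = 1)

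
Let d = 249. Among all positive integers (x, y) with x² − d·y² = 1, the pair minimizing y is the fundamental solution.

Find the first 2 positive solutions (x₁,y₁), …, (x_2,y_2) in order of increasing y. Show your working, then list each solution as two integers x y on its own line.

d=249: √d = [15; 1,3,1,1,5,…,3,1,30] (ℓ=16, even), read p_15/q_15
i=0: a=15 ⇒ p=15, q=1
…
i=3: a=1 ⇒ p=79, q=5
…
i=8: a=10 ⇒ p=36751, q=2329
i=9: a=3 ⇒ p=113835, q=7214
…
i=11: a=5 ⇒ p=866765, q=54929
i=12: a=1 ⇒ p=1017351, q=64472
i=13: a=1 ⇒ p=1884116, q=119401
i=14: a=3 ⇒ p=6669699, q=422675
i=15: a=1 ⇒ p=8553815, q=542076
(x₁, y₁) = (8553815, 542076);  8553815² − 249·542076² = 1 ✓
k=2:  x_2 = 8553815·8553815+249·542076·542076 = 146335502108449,  y_2 = 8553815·542076+542076·8553815 = 9273635639880

8553815 542076
146335502108449 9273635639880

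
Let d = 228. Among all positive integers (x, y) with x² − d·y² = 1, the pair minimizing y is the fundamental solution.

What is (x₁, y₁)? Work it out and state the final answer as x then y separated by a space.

√228 = [15; 10,30, …], period ℓ=2 (even) → k=1
i=0: a=15 ⇒ p=15, q=1
i=1: a=10 ⇒ p=151, q=10
→ (151, 10).  Check: 151²=22801, 228·10²=22800, difference 1.

151 10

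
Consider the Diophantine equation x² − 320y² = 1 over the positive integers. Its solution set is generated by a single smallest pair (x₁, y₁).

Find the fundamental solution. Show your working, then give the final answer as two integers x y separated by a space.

161 9

√320 = [17; 1,7,1,34, …], period ℓ=4 (even) → k=3
step 0: (17, 1)  from 17·(1,0) + (0,1)
step 1: (18, 1)  from 1·(17,1) + (1,0)
step 2: (143, 8)  from 7·(18,1) + (17,1)
step 3: (161, 9)  from 1·(143,8) + (18,1)
→ (161, 9).  Check: 161²=25921, 320·9²=25920, difference 1.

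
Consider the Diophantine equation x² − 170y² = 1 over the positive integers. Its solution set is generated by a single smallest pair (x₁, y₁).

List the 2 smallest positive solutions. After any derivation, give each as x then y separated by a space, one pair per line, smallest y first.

√170 → a₀=13, period (26); ℓ=1 odd so k=1
k=0  a_k=13  p_k/q_k = 13/1
k=1  a_k=26  p_k/q_k = 339/26
fundamental: x₁=339, y₁=26  (since 114921 − 170·676 = 1)
(339+26√170)^2 = 229841 + 17628√170

339 26
229841 17628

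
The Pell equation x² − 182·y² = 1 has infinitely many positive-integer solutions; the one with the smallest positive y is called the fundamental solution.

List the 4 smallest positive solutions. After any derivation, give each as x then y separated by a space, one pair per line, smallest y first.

d=182: √d = [13; 2,26] (ℓ=2, even), read p_1/q_1
step 0: (13, 1)  from 13·(1,0) + (0,1)
step 1: (27, 2)  from 2·(13,1) + (1,0)
(x₁, y₁) = (27, 2);  27² − 182·2² = 1 ✓
(27+2√182)^2 = 1457 + 108√182
(27+2√182)^3 = 78651 + 5830√182
(27+2√182)^4 = 4245697 + 314712√182

27 2
1457 108
78651 5830
4245697 314712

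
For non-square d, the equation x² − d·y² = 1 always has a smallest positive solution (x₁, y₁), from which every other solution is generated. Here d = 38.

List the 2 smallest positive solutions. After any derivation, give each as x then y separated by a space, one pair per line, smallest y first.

37 6
2737 444

√38 → a₀=6, period (6,12); ℓ=2 even so k=1
step 0: (6, 1)  from 6·(1,0) + (0,1)
step 1: (37, 6)  from 6·(6,1) + (1,0)
fundamental: x₁=37, y₁=6  (since 1369 − 38·36 = 1)
(37+6√38)^2 = 2737 + 444√38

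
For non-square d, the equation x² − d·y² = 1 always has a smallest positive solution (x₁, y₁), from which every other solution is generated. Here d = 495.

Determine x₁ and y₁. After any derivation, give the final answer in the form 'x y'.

√495 = [22; 4,44, …], period ℓ=2 (even) → k=1
a_0=22:  p_0=22·1+0=22,  q_0=22·0+1=1
a_1=4:  p_1=4·22+1=89,  q_1=4·1+0=4
fundamental: x₁=89, y₁=4  (since 7921 − 495·16 = 1)

89 4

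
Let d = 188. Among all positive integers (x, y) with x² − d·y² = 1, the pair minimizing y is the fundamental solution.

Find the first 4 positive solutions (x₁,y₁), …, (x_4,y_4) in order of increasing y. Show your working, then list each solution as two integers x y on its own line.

√188 → a₀=13, period (1,2,2,6,2,2,1,26); ℓ=8 even so k=7
step 0: (13, 1)  from 13·(1,0) + (0,1)
step 1: (14, 1)  from 1·(13,1) + (1,0)
step 2: (41, 3)  from 2·(14,1) + (13,1)
step 3: (96, 7)  from 2·(41,3) + (14,1)
step 4: (617, 45)  from 6·(96,7) + (41,3)
step 5: (1330, 97)  from 2·(617,45) + (96,7)
step 6: (3277, 239)  from 2·(1330,97) + (617,45)
step 7: (4607, 336)  from 1·(3277,239) + (1330,97)
→ (4607, 336).  Check: 4607²=21224449, 188·336²=21224448, difference 1.
n=2: (4607,336)∘(4607,336) = (4607·4607+188·336·336, 4607·336+336·4607) = (42448897,3095904)
n=3: (42448897,3095904)∘(4607,336) = (4607·42448897+188·336·3095904, 4607·3095904+336·42448897) = (391124132351,28525659120)
n=4: (391124132351,28525659120)∘(4607,336) = (4607·391124132351+188·336·28525659120, 4607·28525659120+336·391124132351) = (3603817713033217,262835420035776)

4607 336
42448897 3095904
391124132351 28525659120
3603817713033217 262835420035776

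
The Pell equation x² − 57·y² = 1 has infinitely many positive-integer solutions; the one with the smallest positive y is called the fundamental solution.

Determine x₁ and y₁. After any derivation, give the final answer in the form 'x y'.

d=57: √d = [7; 1,1,4,1,1,14] (ℓ=6, even), read p_5/q_5
a_0=7:  p_0=7·1+0=7,  q_0=7·0+1=1
…
a_3=4:  p_3=4·15+8=68,  q_3=4·2+1=9
a_4=1:  p_4=1·68+15=83,  q_4=1·9+2=11
a_5=1:  p_5=1·83+68=151,  q_5=1·11+9=20
(x₁, y₁) = (151, 20);  151² − 57·20² = 1 ✓

151 20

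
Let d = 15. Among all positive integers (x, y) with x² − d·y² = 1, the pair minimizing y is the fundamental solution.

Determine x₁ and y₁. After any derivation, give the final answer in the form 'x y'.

√15 → a₀=3, period (1,6); ℓ=2 even so k=1
k=0  a_k=3  p_k/q_k = 3/1
k=1  a_k=1  p_k/q_k = 4/1
→ (4, 1).  Check: 4²=16, 15·1²=15, difference 1.

4 1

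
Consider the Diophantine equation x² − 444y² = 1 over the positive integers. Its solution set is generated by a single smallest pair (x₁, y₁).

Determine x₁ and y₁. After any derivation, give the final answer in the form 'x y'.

√444 = [21; 14,42, …], period ℓ=2 (even) → k=1
i=0: a=21 ⇒ p=21, q=1
i=1: a=14 ⇒ p=295, q=14
→ (295, 14).  Check: 295²=87025, 444·14²=87024, difference 1.

295 14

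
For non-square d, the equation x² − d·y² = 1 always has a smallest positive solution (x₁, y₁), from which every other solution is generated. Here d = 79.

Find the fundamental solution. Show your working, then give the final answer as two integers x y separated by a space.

√79 → a₀=8, period (1,7,1,16); ℓ=4 even so k=3
a_0=8:  p_0=8·1+0=8,  q_0=8·0+1=1
a_1=1:  p_1=1·8+1=9,  q_1=1·1+0=1
a_2=7:  p_2=7·9+8=71,  q_2=7·1+1=8
a_3=1:  p_3=1·71+9=80,  q_3=1·8+1=9
(x₁, y₁) = (80, 9);  80² − 79·9² = 1 ✓

80 9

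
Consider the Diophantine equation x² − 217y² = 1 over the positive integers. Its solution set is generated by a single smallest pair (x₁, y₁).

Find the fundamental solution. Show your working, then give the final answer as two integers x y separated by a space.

3844063 260952

d=217: √d = [14; 1,2,1,2,1,…,2,1,28] (ℓ=16, even), read p_15/q_15
i=0: a=14 ⇒ p=14, q=1
i=1: a=1 ⇒ p=15, q=1
i=2: a=2 ⇒ p=44, q=3
i=3: a=1 ⇒ p=59, q=4
…
i=5: a=1 ⇒ p=221, q=15
i=6: a=1 ⇒ p=383, q=26
i=7: a=9 ⇒ p=3668, q=249
i=8: a=4 ⇒ p=15055, q=1022
i=9: a=9 ⇒ p=139163, q=9447
i=10: a=1 ⇒ p=154218, q=10469
i=11: a=1 ⇒ p=293381, q=19916
…
i=13: a=1 ⇒ p=1034361, q=70217
i=14: a=2 ⇒ p=2809702, q=190735
i=15: a=1 ⇒ p=3844063, q=260952
(x₁, y₁) = (3844063, 260952);  3844063² − 217·260952² = 1 ✓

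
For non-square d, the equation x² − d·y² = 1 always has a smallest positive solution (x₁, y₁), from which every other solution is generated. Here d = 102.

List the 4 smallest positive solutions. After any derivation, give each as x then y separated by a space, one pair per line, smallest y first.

[10; 10,20] for √102; ℓ=2 ⇒ convergent index 1
i=0: a=10 ⇒ p=10, q=1
i=1: a=10 ⇒ p=101, q=10
→ (101, 10).  Check: 101²=10201, 102·10²=10200, difference 1.
n=2: (101,10)∘(101,10) = (101·101+102·10·10, 101·10+10·101) = (20401,2020)
n=3: (20401,2020)∘(101,10) = (101·20401+102·10·2020, 101·2020+10·20401) = (4120901,408030)
n=4: (4120901,408030)∘(101,10) = (101·4120901+102·10·408030, 101·408030+10·4120901) = (832401601,82420040)

101 10
20401 2020
4120901 408030
832401601 82420040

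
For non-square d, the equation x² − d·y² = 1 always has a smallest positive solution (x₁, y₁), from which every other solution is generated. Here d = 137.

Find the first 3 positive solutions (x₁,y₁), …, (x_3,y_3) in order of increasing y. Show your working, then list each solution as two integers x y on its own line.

6083073 519712
74007554246657 6322892069952
900386710067742990849 76925228065277725280

√137 → a₀=11, period (1,2,2,1,1,2,2,1,22); ℓ=9 odd so k=17
k=0  a_k=11  p_k/q_k = 11/1
…
k=3  a_k=2  p_k/q_k = 82/7
k=4  a_k=1  p_k/q_k = 117/10
…
k=7  a_k=2  p_k/q_k = 1229/105
k=8  a_k=1  p_k/q_k = 1744/149
k=9  a_k=22  p_k/q_k = 39597/3383
…
k=11  a_k=2  p_k/q_k = 122279/10447
…
k=14  a_k=1  p_k/q_k = 694077/59299
k=15  a_k=2  p_k/q_k = 1796332/153471
k=16  a_k=2  p_k/q_k = 4286741/366241
k=17  a_k=1  p_k/q_k = 6083073/519712
(x₁, y₁) = (6083073, 519712);  6083073² − 137·519712² = 1 ✓
k=2:  x_2 = 6083073·6083073+137·519712·519712 = 74007554246657,  y_2 = 6083073·519712+519712·6083073 = 6322892069952
k=3:  x_3 = 6083073·74007554246657+137·519712·6322892069952 = 900386710067742990849,  y_3 = 6083073·6322892069952+519712·74007554246657 = 76925228065277725280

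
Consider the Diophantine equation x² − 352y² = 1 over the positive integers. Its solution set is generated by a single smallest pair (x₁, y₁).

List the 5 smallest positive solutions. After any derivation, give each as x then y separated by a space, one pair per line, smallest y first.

77617 4137
12048797377 642203058
1870383011943601 99691749501435
290347036464004160257 15475549041463557732
45071731856582838801391537 2402331379802862171467853

√352 = [18; 1,3,5,9,5,3,1,36, …], period ℓ=8 (even) → k=7
a_0=18:  p_0=18·1+0=18,  q_0=18·0+1=1
…
a_6=3:  p_6=3·18499+3621=59118,  q_6=3·986+193=3151
a_7=1:  p_7=1·59118+18499=77617,  q_7=1·3151+986=4137
(x₁, y₁) = (77617, 4137);  77617² − 352·4137² = 1 ✓
(77617+4137√352)^2 = 12048797377 + 642203058√352
(77617+4137√352)^3 = 1870383011943601 + 99691749501435√352
(77617+4137√352)^4 = 290347036464004160257 + 15475549041463557732√352
(77617+4137√352)^5 = 45071731856582838801391537 + 2402331379802862171467853√352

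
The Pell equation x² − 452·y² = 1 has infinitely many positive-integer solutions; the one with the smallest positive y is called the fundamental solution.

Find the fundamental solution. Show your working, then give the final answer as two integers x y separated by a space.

d=452: √d = [21; 3,1,5,3,10,3,5,1,3,42] (ℓ=10, even), read p_9/q_9
k=0  a_k=21  p_k/q_k = 21/1
k=1  a_k=3  p_k/q_k = 64/3
k=2  a_k=1  p_k/q_k = 85/4
k=3  a_k=5  p_k/q_k = 489/23
k=4  a_k=3  p_k/q_k = 1552/73
k=5  a_k=10  p_k/q_k = 16009/753
k=6  a_k=3  p_k/q_k = 49579/2332
k=7  a_k=5  p_k/q_k = 263904/12413
k=8  a_k=1  p_k/q_k = 313483/14745
k=9  a_k=3  p_k/q_k = 1204353/56648
fundamental: x₁=1204353, y₁=56648  (since 1450466148609 − 452·3208995904 = 1)

1204353 56648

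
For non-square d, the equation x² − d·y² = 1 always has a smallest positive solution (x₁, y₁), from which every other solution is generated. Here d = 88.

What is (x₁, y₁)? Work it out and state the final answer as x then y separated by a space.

197 21

[9; 2,1,1,1,2,18] for √88; ℓ=6 ⇒ convergent index 5
k=0  a_k=9  p_k/q_k = 9/1
k=1  a_k=2  p_k/q_k = 19/2
k=2  a_k=1  p_k/q_k = 28/3
k=3  a_k=1  p_k/q_k = 47/5
k=4  a_k=1  p_k/q_k = 75/8
k=5  a_k=2  p_k/q_k = 197/21
fundamental: x₁=197, y₁=21  (since 38809 − 88·441 = 1)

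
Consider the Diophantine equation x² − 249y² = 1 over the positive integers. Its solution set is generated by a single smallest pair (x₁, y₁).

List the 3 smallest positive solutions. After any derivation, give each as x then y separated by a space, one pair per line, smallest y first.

√249 → a₀=15, period (1,3,1,1,5,…,3,1,30); ℓ=16 even so k=15
a_0=15:  p_0=15·1+0=15,  q_0=15·0+1=1
a_1=1:  p_1=1·15+1=16,  q_1=1·1+0=1
a_2=3:  p_2=3·16+15=63,  q_2=3·1+1=4
a_3=1:  p_3=1·63+16=79,  q_3=1·4+1=5
…
a_5=5:  p_5=5·142+79=789,  q_5=5·9+5=50
a_6=1:  p_6=1·789+142=931,  q_6=1·50+9=59
…
a_9=3:  p_9=3·36751+3582=113835,  q_9=3·2329+227=7214
…
a_14=3:  p_14=3·1884116+1017351=6669699,  q_14=3·119401+64472=422675
a_15=1:  p_15=1·6669699+1884116=8553815,  q_15=1·422675+119401=542076
(x₁, y₁) = (8553815, 542076);  8553815² − 249·542076² = 1 ✓
(8553815+542076√249)^2 = 146335502108449 + 9273635639880√249
(8553815+542076√249)^3 = 2503453625935556812055 + 158649927281879742324√249

8553815 542076
146335502108449 9273635639880
2503453625935556812055 158649927281879742324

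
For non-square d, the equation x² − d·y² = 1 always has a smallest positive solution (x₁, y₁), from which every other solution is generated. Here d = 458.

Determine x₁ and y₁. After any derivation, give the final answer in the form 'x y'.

√458 → a₀=21, period (2,2,42); ℓ=3 odd so k=5
i=0: a=21 ⇒ p=21, q=1
…
i=2: a=2 ⇒ p=107, q=5
…
i=4: a=2 ⇒ p=9181, q=429
i=5: a=2 ⇒ p=22899, q=1070
fundamental: x₁=22899, y₁=1070  (since 524364201 − 458·1144900 = 1)

22899 1070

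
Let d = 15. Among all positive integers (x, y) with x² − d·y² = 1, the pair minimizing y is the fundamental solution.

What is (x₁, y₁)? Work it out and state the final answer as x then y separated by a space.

4 1

d=15: √d = [3; 1,6] (ℓ=2, even), read p_1/q_1
k=0  a_k=3  p_k/q_k = 3/1
k=1  a_k=1  p_k/q_k = 4/1
(x₁, y₁) = (4, 1);  4² − 15·1² = 1 ✓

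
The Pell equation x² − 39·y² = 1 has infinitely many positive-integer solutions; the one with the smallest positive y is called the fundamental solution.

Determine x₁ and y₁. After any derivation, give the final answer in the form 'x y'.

25 4

[6; 4,12] for √39; ℓ=2 ⇒ convergent index 1
step 0: (6, 1)  from 6·(1,0) + (0,1)
step 1: (25, 4)  from 4·(6,1) + (1,0)
(x₁, y₁) = (25, 4);  25² − 39·4² = 1 ✓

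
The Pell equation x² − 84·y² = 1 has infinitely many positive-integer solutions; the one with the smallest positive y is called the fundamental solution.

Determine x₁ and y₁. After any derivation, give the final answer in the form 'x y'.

55 6

√84 = [9; 6,18, …], period ℓ=2 (even) → k=1
a_0=9:  p_0=9·1+0=9,  q_0=9·0+1=1
a_1=6:  p_1=6·9+1=55,  q_1=6·1+0=6
(x₁, y₁) = (55, 6);  55² − 84·6² = 1 ✓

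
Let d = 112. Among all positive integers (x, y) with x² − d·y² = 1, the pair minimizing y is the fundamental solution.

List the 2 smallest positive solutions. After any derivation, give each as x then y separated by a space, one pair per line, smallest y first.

127 12
32257 3048

[10; 1,1,2,1,1,20] for √112; ℓ=6 ⇒ convergent index 5
i=0: a=10 ⇒ p=10, q=1
i=1: a=1 ⇒ p=11, q=1
i=2: a=1 ⇒ p=21, q=2
i=3: a=2 ⇒ p=53, q=5
i=4: a=1 ⇒ p=74, q=7
i=5: a=1 ⇒ p=127, q=12
fundamental: x₁=127, y₁=12  (since 16129 − 112·144 = 1)
(x_2, y_2) = (127·127 + 112·12·12, 127·12 + 12·127) = (32257, 3048)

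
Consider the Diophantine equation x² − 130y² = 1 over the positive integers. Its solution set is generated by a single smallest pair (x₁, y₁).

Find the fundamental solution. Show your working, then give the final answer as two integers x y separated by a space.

6499 570

d=130: √d = [11; 2,2,22] (ℓ=3, odd), read p_5/q_5
i=0: a=11 ⇒ p=11, q=1
i=1: a=2 ⇒ p=23, q=2
i=2: a=2 ⇒ p=57, q=5
i=3: a=22 ⇒ p=1277, q=112
i=4: a=2 ⇒ p=2611, q=229
i=5: a=2 ⇒ p=6499, q=570
fundamental: x₁=6499, y₁=570  (since 42237001 − 130·324900 = 1)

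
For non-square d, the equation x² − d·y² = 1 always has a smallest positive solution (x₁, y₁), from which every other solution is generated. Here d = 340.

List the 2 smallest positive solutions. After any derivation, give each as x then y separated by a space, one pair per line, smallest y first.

285769 15498
163327842721 8857695924

√340 → a₀=18, period (2,3,1,1,1,…,3,2,36); ℓ=14 even so k=13
a_0=18:  p_0=18·1+0=18,  q_0=18·0+1=1
…
a_3=1:  p_3=1·129+37=166,  q_3=1·7+2=9
a_4=1:  p_4=1·166+129=295,  q_4=1·9+7=16
…
a_7=8:  p_7=8·756+461=6509,  q_7=8·41+25=353
a_8=1:  p_8=1·6509+756=7265,  q_8=1·353+41=394
a_9=1:  p_9=1·7265+6509=13774,  q_9=1·394+353=747
…
a_11=1:  p_11=1·21039+13774=34813,  q_11=1·1141+747=1888
a_12=3:  p_12=3·34813+21039=125478,  q_12=3·1888+1141=6805
a_13=2:  p_13=2·125478+34813=285769,  q_13=2·6805+1888=15498
(x₁, y₁) = (285769, 15498);  285769² − 340·15498² = 1 ✓
n=2: (285769,15498)∘(285769,15498) = (285769·285769+340·15498·15498, 285769·15498+15498·285769) = (163327842721,8857695924)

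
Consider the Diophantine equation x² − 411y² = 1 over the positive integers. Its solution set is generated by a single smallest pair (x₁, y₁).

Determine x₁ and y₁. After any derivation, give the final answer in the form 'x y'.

49730 2453

√411 = [20; 3,1,1,1,19,1,1,1,3,40, …], period ℓ=10 (even) → k=9
step 0: (20, 1)  from 20·(1,0) + (0,1)
step 1: (61, 3)  from 3·(20,1) + (1,0)
…
step 4: (223, 11)  from 1·(142,7) + (81,4)
step 5: (4379, 216)  from 19·(223,11) + (142,7)
step 6: (4602, 227)  from 1·(4379,216) + (223,11)
…
step 8: (13583, 670)  from 1·(8981,443) + (4602,227)
step 9: (49730, 2453)  from 3·(13583,670) + (8981,443)
→ (49730, 2453).  Check: 49730²=2473072900, 411·2453²=2473072899, difference 1.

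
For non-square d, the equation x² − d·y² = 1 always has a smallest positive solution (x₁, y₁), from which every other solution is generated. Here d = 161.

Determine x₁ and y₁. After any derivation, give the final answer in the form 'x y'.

[12; 1,2,4,1,2,1,4,2,1,24] for √161; ℓ=10 ⇒ convergent index 9
step 0: (12, 1)  from 12·(1,0) + (0,1)
…
step 4: (203, 16)  from 1·(165,13) + (38,3)
…
step 7: (3667, 289)  from 4·(774,61) + (571,45)
step 8: (8108, 639)  from 2·(3667,289) + (774,61)
step 9: (11775, 928)  from 1·(8108,639) + (3667,289)
→ (11775, 928).  Check: 11775²=138650625, 161·928²=138650624, difference 1.

11775 928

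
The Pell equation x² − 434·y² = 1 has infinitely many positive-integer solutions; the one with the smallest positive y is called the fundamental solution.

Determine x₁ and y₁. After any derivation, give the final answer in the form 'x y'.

[20; 1,4,1,40] for √434; ℓ=4 ⇒ convergent index 3
step 0: (20, 1)  from 20·(1,0) + (0,1)
…
step 2: (104, 5)  from 4·(21,1) + (20,1)
step 3: (125, 6)  from 1·(104,5) + (21,1)
→ (125, 6).  Check: 125²=15625, 434·6²=15624, difference 1.

125 6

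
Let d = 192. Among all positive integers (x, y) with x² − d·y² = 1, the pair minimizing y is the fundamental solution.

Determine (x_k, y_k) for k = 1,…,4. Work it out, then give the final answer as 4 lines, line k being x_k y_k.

97 7
18817 1358
3650401 263445
708158977 51106972

[13; 1,5,1,26] for √192; ℓ=4 ⇒ convergent index 3
i=0: a=13 ⇒ p=13, q=1
…
i=2: a=5 ⇒ p=83, q=6
i=3: a=1 ⇒ p=97, q=7
→ (97, 7).  Check: 97²=9409, 192·7²=9408, difference 1.
k=2:  x_2 = 97·97+192·7·7 = 18817,  y_2 = 97·7+7·97 = 1358
k=3:  x_3 = 97·18817+192·7·1358 = 3650401,  y_3 = 97·1358+7·18817 = 263445
k=4:  x_4 = 97·3650401+192·7·263445 = 708158977,  y_4 = 97·263445+7·3650401 = 51106972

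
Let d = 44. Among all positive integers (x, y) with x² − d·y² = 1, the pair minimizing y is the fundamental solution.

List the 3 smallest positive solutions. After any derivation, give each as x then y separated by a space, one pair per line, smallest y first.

√44 = [6; 1,1,1,2,1,1,1,12, …], period ℓ=8 (even) → k=7
k=0  a_k=6  p_k/q_k = 6/1
…
k=6  a_k=1  p_k/q_k = 126/19
k=7  a_k=1  p_k/q_k = 199/30
→ (199, 30).  Check: 199²=39601, 44·30²=39600, difference 1.
k=2:  x_2 = 199·199+44·30·30 = 79201,  y_2 = 199·30+30·199 = 11940
k=3:  x_3 = 199·79201+44·30·11940 = 31521799,  y_3 = 199·11940+30·79201 = 4752090

199 30
79201 11940
31521799 4752090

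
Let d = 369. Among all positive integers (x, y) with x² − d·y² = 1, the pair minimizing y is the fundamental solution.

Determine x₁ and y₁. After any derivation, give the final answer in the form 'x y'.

8396801 437120

√369 = [19; 4,1,3,2,7,4,7,2,3,1,4,38, …], period ℓ=12 (even) → k=11
i=0: a=19 ⇒ p=19, q=1
…
i=2: a=1 ⇒ p=96, q=5
…
i=10: a=1 ⇒ p=1758061, q=91521
i=11: a=4 ⇒ p=8396801, q=437120
→ (8396801, 437120).  Check: 8396801²=70506267033601, 369·437120²=70506267033600, difference 1.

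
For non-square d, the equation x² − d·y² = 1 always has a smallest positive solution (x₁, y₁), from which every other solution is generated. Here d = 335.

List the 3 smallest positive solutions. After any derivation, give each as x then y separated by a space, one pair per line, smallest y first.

√335 → a₀=18, period (3,3,3,36); ℓ=4 even so k=3
step 0: (18, 1)  from 18·(1,0) + (0,1)
…
step 2: (183, 10)  from 3·(55,3) + (18,1)
step 3: (604, 33)  from 3·(183,10) + (55,3)
(x₁, y₁) = (604, 33);  604² − 335·33² = 1 ✓
n=2: (604,33)∘(604,33) = (604·604+335·33·33, 604·33+33·604) = (729631,39864)
n=3: (729631,39864)∘(604,33) = (604·729631+335·33·39864, 604·39864+33·729631) = (881393644,48155679)

604 33
729631 39864
881393644 48155679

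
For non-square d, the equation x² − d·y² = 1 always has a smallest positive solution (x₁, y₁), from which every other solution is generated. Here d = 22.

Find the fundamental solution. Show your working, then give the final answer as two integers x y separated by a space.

197 42

[4; 1,2,4,2,1,8] for √22; ℓ=6 ⇒ convergent index 5
i=0: a=4 ⇒ p=4, q=1
…
i=2: a=2 ⇒ p=14, q=3
…
i=4: a=2 ⇒ p=136, q=29
i=5: a=1 ⇒ p=197, q=42
(x₁, y₁) = (197, 42);  197² − 22·42² = 1 ✓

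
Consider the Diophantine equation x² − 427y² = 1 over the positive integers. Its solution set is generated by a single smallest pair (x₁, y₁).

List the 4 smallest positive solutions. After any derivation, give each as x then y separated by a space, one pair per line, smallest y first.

62 3
7687 372
953126 46125
118179937 5719128

[20; 1,1,1,40] for √427; ℓ=4 ⇒ convergent index 3
step 0: (20, 1)  from 20·(1,0) + (0,1)
…
step 2: (41, 2)  from 1·(21,1) + (20,1)
step 3: (62, 3)  from 1·(41,2) + (21,1)
(x₁, y₁) = (62, 3);  62² − 427·3² = 1 ✓
(x_2, y_2) = (62·62 + 427·3·3, 62·3 + 3·62) = (7687, 372)
(x_3, y_3) = (62·7687 + 427·3·372, 62·372 + 3·7687) = (953126, 46125)
(x_4, y_4) = (62·953126 + 427·3·46125, 62·46125 + 3·953126) = (118179937, 5719128)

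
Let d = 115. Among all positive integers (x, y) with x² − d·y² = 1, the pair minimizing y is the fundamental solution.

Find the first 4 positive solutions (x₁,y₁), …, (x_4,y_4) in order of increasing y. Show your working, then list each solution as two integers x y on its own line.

1126 105
2535751 236460
5710510126 532507815
12860066268001 1199207362920

[10; 1,2,1,1,1,1,1,2,1,20] for √115; ℓ=10 ⇒ convergent index 9
step 0: (10, 1)  from 10·(1,0) + (0,1)
…
step 2: (32, 3)  from 2·(11,1) + (10,1)
step 3: (43, 4)  from 1·(32,3) + (11,1)
step 4: (75, 7)  from 1·(43,4) + (32,3)
step 5: (118, 11)  from 1·(75,7) + (43,4)
step 6: (193, 18)  from 1·(118,11) + (75,7)
step 7: (311, 29)  from 1·(193,18) + (118,11)
step 8: (815, 76)  from 2·(311,29) + (193,18)
step 9: (1126, 105)  from 1·(815,76) + (311,29)
(x₁, y₁) = (1126, 105);  1126² − 115·105² = 1 ✓
(1126+105√115)^2 = 2535751 + 236460√115
(1126+105√115)^3 = 5710510126 + 532507815√115
(1126+105√115)^4 = 12860066268001 + 1199207362920√115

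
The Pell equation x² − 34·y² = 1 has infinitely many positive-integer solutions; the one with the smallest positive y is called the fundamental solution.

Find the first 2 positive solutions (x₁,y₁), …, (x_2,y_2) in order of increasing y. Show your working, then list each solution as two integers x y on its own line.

35 6
2449 420

[5; 1,4,1,10] for √34; ℓ=4 ⇒ convergent index 3
step 0: (5, 1)  from 5·(1,0) + (0,1)
step 1: (6, 1)  from 1·(5,1) + (1,0)
step 2: (29, 5)  from 4·(6,1) + (5,1)
step 3: (35, 6)  from 1·(29,5) + (6,1)
(x₁, y₁) = (35, 6);  35² − 34·6² = 1 ✓
(x_2, y_2) = (35·35 + 34·6·6, 35·6 + 6·35) = (2449, 420)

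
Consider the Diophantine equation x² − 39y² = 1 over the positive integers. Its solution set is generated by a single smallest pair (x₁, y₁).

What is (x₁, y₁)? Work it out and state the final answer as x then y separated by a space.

25 4

d=39: √d = [6; 4,12] (ℓ=2, even), read p_1/q_1
k=0  a_k=6  p_k/q_k = 6/1
k=1  a_k=4  p_k/q_k = 25/4
(x₁, y₁) = (25, 4);  25² − 39·4² = 1 ✓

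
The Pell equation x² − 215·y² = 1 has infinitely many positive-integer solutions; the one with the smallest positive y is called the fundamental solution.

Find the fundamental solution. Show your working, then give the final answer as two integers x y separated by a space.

d=215: √d = [14; 1,1,1,28] (ℓ=4, even), read p_3/q_3
step 0: (14, 1)  from 14·(1,0) + (0,1)
step 1: (15, 1)  from 1·(14,1) + (1,0)
step 2: (29, 2)  from 1·(15,1) + (14,1)
step 3: (44, 3)  from 1·(29,2) + (15,1)
→ (44, 3).  Check: 44²=1936, 215·3²=1935, difference 1.

44 3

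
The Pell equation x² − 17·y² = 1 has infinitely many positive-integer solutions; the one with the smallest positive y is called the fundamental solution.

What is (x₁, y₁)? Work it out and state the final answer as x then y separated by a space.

√17 → a₀=4, period (8); ℓ=1 odd so k=1
step 0: (4, 1)  from 4·(1,0) + (0,1)
step 1: (33, 8)  from 8·(4,1) + (1,0)
→ (33, 8).  Check: 33²=1089, 17·8²=1088, difference 1.

33 8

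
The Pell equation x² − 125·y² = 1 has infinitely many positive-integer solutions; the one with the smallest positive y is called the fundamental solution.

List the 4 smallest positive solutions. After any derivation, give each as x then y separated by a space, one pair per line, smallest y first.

930249 83204
1730726404001 154800875592
3220013013190122249 288006719437081612
5990827771012465337616001 535835925499096664087184

[11; 5,1,1,5,22] for √125; ℓ=5 ⇒ convergent index 9
step 0: (11, 1)  from 11·(1,0) + (0,1)
step 1: (56, 5)  from 5·(11,1) + (1,0)
step 2: (67, 6)  from 1·(56,5) + (11,1)
step 3: (123, 11)  from 1·(67,6) + (56,5)
…
step 5: (15127, 1353)  from 22·(682,61) + (123,11)
step 6: (76317, 6826)  from 5·(15127,1353) + (682,61)
…
step 8: (167761, 15005)  from 1·(91444,8179) + (76317,6826)
step 9: (930249, 83204)  from 5·(167761,15005) + (91444,8179)
→ (930249, 83204).  Check: 930249²=865363202001, 125·83204²=865363202000, difference 1.
k=2:  x_2 = 930249·930249+125·83204·83204 = 1730726404001,  y_2 = 930249·83204+83204·930249 = 154800875592
k=3:  x_3 = 930249·1730726404001+125·83204·154800875592 = 3220013013190122249,  y_3 = 930249·154800875592+83204·1730726404001 = 288006719437081612
k=4:  x_4 = 930249·3220013013190122249+125·83204·288006719437081612 = 5990827771012465337616001,  y_4 = 930249·288006719437081612+83204·3220013013190122249 = 535835925499096664087184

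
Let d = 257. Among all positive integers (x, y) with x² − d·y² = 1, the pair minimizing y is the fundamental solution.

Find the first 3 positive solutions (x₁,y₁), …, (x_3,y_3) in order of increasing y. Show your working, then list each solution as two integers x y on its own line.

√257 = [16; 32, …], period ℓ=1 (odd) → k=1
step 0: (16, 1)  from 16·(1,0) + (0,1)
step 1: (513, 32)  from 32·(16,1) + (1,0)
fundamental: x₁=513, y₁=32  (since 263169 − 257·1024 = 1)
(x_2, y_2) = (513·513 + 257·32·32, 513·32 + 32·513) = (526337, 32832)
(x_3, y_3) = (513·526337 + 257·32·32832, 513·32832 + 32·526337) = (540021249, 33685600)

513 32
526337 32832
540021249 33685600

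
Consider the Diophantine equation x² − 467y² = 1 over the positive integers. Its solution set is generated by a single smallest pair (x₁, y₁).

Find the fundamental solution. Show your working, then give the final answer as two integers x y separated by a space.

[21; 1,1,1,1,3,…,1,1,42] for √467; ℓ=14 ⇒ convergent index 13
a_0=21:  p_0=21·1+0=21,  q_0=21·0+1=1
a_1=1:  p_1=1·21+1=22,  q_1=1·1+0=1
a_2=1:  p_2=1·22+21=43,  q_2=1·1+1=2
…
a_4=1:  p_4=1·65+43=108,  q_4=1·3+2=5
a_5=3:  p_5=3·108+65=389,  q_5=3·5+3=18
a_6=3:  p_6=3·389+108=1275,  q_6=3·18+5=59
a_7=21:  p_7=21·1275+389=27164,  q_7=21·59+18=1257
a_8=3:  p_8=3·27164+1275=82767,  q_8=3·1257+59=3830
…
a_10=1:  p_10=1·275465+82767=358232,  q_10=1·12747+3830=16577
…
a_12=1:  p_12=1·633697+358232=991929,  q_12=1·29324+16577=45901
a_13=1:  p_13=1·991929+633697=1625626,  q_13=1·45901+29324=75225
(x₁, y₁) = (1625626, 75225);  1625626² − 467·75225² = 1 ✓

1625626 75225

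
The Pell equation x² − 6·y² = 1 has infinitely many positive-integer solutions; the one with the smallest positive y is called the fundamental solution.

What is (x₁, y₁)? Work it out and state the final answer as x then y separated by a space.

5 2

d=6: √d = [2; 2,4] (ℓ=2, even), read p_1/q_1
i=0: a=2 ⇒ p=2, q=1
i=1: a=2 ⇒ p=5, q=2
fundamental: x₁=5, y₁=2  (since 25 − 6·4 = 1)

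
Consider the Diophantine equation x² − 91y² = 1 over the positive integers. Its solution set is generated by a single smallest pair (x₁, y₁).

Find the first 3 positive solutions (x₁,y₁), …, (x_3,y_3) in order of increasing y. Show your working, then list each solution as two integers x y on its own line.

d=91: √d = [9; 1,1,5,1,5,1,1,18] (ℓ=8, even), read p_7/q_7
step 0: (9, 1)  from 9·(1,0) + (0,1)
step 1: (10, 1)  from 1·(9,1) + (1,0)
step 2: (19, 2)  from 1·(10,1) + (9,1)
step 3: (105, 11)  from 5·(19,2) + (10,1)
…
step 6: (849, 89)  from 1·(725,76) + (124,13)
step 7: (1574, 165)  from 1·(849,89) + (725,76)
(x₁, y₁) = (1574, 165);  1574² − 91·165² = 1 ✓
n=2: (1574,165)∘(1574,165) = (1574·1574+91·165·165, 1574·165+165·1574) = (4954951,519420)
n=3: (4954951,519420)∘(1574,165) = (1574·4954951+91·165·519420, 1574·519420+165·4954951) = (15598184174,1635133995)

1574 165
4954951 519420
15598184174 1635133995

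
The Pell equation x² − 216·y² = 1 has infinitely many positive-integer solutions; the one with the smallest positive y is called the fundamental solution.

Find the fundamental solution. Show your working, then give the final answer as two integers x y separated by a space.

d=216: √d = [14; 1,2,3,2,1,28] (ℓ=6, even), read p_5/q_5
a_0=14:  p_0=14·1+0=14,  q_0=14·0+1=1
a_1=1:  p_1=1·14+1=15,  q_1=1·1+0=1
…
a_4=2:  p_4=2·147+44=338,  q_4=2·10+3=23
a_5=1:  p_5=1·338+147=485,  q_5=1·23+10=33
(x₁, y₁) = (485, 33);  485² − 216·33² = 1 ✓

485 33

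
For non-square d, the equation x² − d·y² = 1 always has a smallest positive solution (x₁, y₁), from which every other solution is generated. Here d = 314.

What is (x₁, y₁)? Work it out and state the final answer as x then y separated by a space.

392499 22150

[17; 1,2,1,1,2,1,34] for √314; ℓ=7 ⇒ convergent index 13
k=0  a_k=17  p_k/q_k = 17/1
k=1  a_k=1  p_k/q_k = 18/1
k=2  a_k=2  p_k/q_k = 53/3
k=3  a_k=1  p_k/q_k = 71/4
…
k=7  a_k=34  p_k/q_k = 15381/868
…
k=11  a_k=1  p_k/q_k = 109882/6201
k=12  a_k=2  p_k/q_k = 282617/15949
k=13  a_k=1  p_k/q_k = 392499/22150
(x₁, y₁) = (392499, 22150);  392499² − 314·22150² = 1 ✓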